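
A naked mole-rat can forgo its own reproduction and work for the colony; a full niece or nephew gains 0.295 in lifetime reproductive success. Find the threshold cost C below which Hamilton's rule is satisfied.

r to a full niece or nephew = 1/4 (full aunt/uncle↔niece/nephew: two paths of length 3 through the shared grandparent pair: r = 2·(1/2)^3 = 1/4).
Hamilton's rule: n·r·B > C, so the trait is favored while C < n·r·B = 1·0.25·0.295 = 0.07375.

0.07375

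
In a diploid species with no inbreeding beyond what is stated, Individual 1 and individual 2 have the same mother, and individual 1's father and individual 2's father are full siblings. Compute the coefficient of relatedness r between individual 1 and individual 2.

With two independent routes of shared ancestry, r is the sum of the two contributions.
Individual 1 and individual 2 are related in two ways: half-sibs through their shared mother (r = 1/4) and first cousins through their fathers (r = 1/8).
r = 1/4 + 1/8 = 3/8 = 0.375.

0.375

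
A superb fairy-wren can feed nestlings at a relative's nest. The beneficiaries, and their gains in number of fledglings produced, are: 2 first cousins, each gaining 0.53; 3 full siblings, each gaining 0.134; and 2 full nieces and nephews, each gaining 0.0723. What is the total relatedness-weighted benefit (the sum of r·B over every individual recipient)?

0.36965

r to a first cousin = 0.125 (first cousins share one grandparent pair — two paths of length 4: r = 2·(1/2)^4 = 1/8).
r to a full sibling = 1/2 (full sibs share both parents — two paths of length 2: r = 2·(1/2)^2 = 1/2).
r to a full niece or nephew = 1/4 (full aunt/uncle↔niece/nephew: two paths of length 3 through the shared grandparent pair: r = 2·(1/2)^3 = 1/4).
Summing one r·B term per recipient: 2·0.125·0.53 + 3·0.5·0.134 + 2·0.25·0.0723 = 0.36965.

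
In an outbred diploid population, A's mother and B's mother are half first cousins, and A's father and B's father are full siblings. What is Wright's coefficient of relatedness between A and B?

0.140625

With two independent routes of shared ancestry, r is the sum of the two contributions.
A and B are related in two ways: half second cousins through their mothers (r = 1/64) and first cousins through their fathers (r = 1/8).
r = 1/64 + 1/8 = 0.140625.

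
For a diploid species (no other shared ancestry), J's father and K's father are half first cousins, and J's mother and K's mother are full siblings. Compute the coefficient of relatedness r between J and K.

0.140625

With two independent routes of shared ancestry, r is the sum of the two contributions.
J and K are related in two ways: half second cousins through their fathers (r = 1/64) and first cousins through their mothers (r = 1/8).
r = 1/64 + 1/8 = 0.140625.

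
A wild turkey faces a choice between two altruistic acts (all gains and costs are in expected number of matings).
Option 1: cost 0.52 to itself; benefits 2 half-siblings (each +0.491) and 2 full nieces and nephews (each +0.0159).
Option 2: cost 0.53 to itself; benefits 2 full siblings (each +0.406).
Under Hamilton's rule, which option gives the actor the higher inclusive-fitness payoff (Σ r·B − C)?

Option 1: r to a half-sibling = 0.25.
Option 1: r to a full niece or nephew = 0.25.
Option 1: Σ r·B − C = (2·0.25·0.491 + 2·0.25·0.0159) − 0.52 = -0.26655.
Option 2: r to a full sibling = 0.5.
Option 2: Σ r·B − C = (2·0.5·0.406) − 0.53 = -0.124.
Option 2 has the higher net inclusive-fitness payoff.

Option 2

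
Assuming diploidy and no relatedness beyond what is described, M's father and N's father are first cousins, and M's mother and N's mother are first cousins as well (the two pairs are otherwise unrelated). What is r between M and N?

With two independent routes of shared ancestry, r is the sum of the two contributions.
M and N are related in two ways: second cousins through their fathers (r = 1/32) and second cousins through their mothers (r = 1/32).
r = 1/32 + 1/32 = 0.0625.

0.0625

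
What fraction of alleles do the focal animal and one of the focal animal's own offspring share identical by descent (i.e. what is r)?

Each parent–offspring link contributes a factor of 1/2, and independent paths through distinct common ancestors add.
One parent–offspring link: r = (1/2)^1 = 1/2.

0.5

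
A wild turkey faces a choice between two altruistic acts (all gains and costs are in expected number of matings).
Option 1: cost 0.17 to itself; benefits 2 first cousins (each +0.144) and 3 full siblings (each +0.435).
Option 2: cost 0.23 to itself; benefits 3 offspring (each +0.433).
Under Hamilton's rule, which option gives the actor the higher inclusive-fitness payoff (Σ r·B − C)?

Option 1: r to a first cousin = 0.125.
Option 1: r to a full sibling = 0.5.
Option 1: Σ r·B − C = (2·0.125·0.144 + 3·0.5·0.435) − 0.17 = 0.5185.
Option 2: r to an offspring = 0.5.
Option 2: Σ r·B − C = (3·0.5·0.433) − 0.23 = 0.4195.
Option 1 has the higher net inclusive-fitness payoff.

Option 1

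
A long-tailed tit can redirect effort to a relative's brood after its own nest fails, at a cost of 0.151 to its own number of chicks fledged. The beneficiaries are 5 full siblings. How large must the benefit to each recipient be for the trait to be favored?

0.0604

r to a full sibling = 1/2 (full sibs share both parents — two paths of length 2: r = 2·(1/2)^2 = 1/2).
Hamilton's rule with n recipients of equal r: n·r·B > C, so B > C/(n·r) = 0.151/(5·0.5) = 0.0604.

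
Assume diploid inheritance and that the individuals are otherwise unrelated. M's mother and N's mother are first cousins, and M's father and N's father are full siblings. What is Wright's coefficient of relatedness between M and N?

0.15625

Independent pedigree routes through distinct common ancestors add.
M and N are related in two ways: second cousins through their mothers (r = 1/32) and first cousins through their fathers (r = 1/8).
r = 1/32 + 1/8 = 5/32 = 0.15625.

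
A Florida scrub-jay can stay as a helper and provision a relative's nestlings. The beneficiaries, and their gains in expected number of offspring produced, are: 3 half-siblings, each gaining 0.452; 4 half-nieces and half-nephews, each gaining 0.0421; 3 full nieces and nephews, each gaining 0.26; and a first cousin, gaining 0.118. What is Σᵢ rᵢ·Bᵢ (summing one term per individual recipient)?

0.5698

r to a half-sibling = 1/4 (half-sibs share one parent — one path of length 2: r = (1/2)^2 = 1/4).
r to a half-niece or half-nephew = 1/8 (half-aunt/uncle↔niece/nephew: one path of length 3: r = (1/2)^3 = 1/8).
r to a full niece or nephew = 1/4 (full aunt/uncle↔niece/nephew: two paths of length 3 through the shared grandparent pair: r = 2·(1/2)^3 = 1/4).
r to a first cousin = 1/8 (first cousins share one grandparent pair — two paths of length 4: r = 2·(1/2)^4 = 1/8).
Summing one r·B term per recipient: 3·0.25·0.452 + 4·0.125·0.0421 + 3·0.25·0.26 + 1·0.125·0.118 = 0.5698.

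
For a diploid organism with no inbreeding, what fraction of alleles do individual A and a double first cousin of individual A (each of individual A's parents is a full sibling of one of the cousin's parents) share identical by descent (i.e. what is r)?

Each parent–offspring link contributes a factor of 1/2, and independent paths through distinct common ancestors add.
Double first cousins share both grandparent pairs — four paths of length 4: r = 4·(1/2)^4 = 1/4.

0.25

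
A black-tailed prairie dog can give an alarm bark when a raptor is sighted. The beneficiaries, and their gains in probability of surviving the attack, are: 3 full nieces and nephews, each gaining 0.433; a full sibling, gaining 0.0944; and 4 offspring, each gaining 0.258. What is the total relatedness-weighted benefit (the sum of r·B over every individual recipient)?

r to a full niece or nephew = 1/4 (full aunt/uncle↔niece/nephew: two paths of length 3 through the shared grandparent pair: r = 2·(1/2)^3 = 1/4).
r to a full sibling = 1/2 (full sibs share both parents — two paths of length 2: r = 2·(1/2)^2 = 1/2).
r to an offspring = 0.5 (one parent–offspring link: r = (1/2)^1 = 1/2).
Summing one r·B term per recipient: 3·0.25·0.433 + 1·0.5·0.0944 + 4·0.5·0.258 = 0.88795.

0.88795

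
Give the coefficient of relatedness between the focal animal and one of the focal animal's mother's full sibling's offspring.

Each parent–offspring link contributes a factor of 1/2, and independent paths through distinct common ancestors add.
First cousins share one grandparent pair — two paths of length 4: r = 2·(1/2)^4 = 1/8.

0.125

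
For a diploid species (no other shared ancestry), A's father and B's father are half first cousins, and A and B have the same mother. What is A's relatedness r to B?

0.265625

Wright's path rule: contributions from independent ancestry routes add.
A and B are related in two ways: half second cousins through their fathers (r = 1/64) and half-sibs through their shared mother (r = 1/4).
r = 1/64 + 1/4 = 0.265625.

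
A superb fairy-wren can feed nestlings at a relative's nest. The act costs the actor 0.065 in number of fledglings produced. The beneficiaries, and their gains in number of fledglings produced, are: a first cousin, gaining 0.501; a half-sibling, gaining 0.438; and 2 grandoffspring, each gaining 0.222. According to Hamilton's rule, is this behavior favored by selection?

Yes

Hamilton's rule: the trait is favored when the sum of r·B over every recipient exceeds the actor's cost C.
r to a first cousin = 0.125 (first cousins share one grandparent pair — two paths of length 4: r = 2·(1/2)^4 = 1/8).
r to a half-sibling = 1/4 (half-sibs share one parent — one path of length 2: r = (1/2)^2 = 1/4).
r to a grandoffspring = 0.25 (two parent–offspring links: r = (1/2)^2 = 1/4).
Summing one r·B term per recipient: 1·0.125·0.501 + 1·0.25·0.438 + 2·0.25·0.222 = 0.283125.
0.283125 > 0.065: the indirect benefit exceeds the cost.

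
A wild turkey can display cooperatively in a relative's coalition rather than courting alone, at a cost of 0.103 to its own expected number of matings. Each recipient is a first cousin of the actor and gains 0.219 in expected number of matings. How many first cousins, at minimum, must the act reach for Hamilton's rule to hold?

4

r to a first cousin = 1/8 (first cousins share one grandparent pair — two paths of length 4: r = 2·(1/2)^4 = 1/8).
Hamilton's rule: n·r·B > C  ⇒  n > C/(r·B) = 0.103/(0.125·0.219) = 3.763.
The smallest integer exceeding 3.763 is 4.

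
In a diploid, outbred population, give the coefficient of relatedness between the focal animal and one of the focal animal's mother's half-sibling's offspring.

Each parent–offspring link contributes a factor of 1/2, and independent paths through distinct common ancestors add.
Half first cousins share one grandparent — one path of length 4: r = (1/2)^4 = 1/16.

0.0625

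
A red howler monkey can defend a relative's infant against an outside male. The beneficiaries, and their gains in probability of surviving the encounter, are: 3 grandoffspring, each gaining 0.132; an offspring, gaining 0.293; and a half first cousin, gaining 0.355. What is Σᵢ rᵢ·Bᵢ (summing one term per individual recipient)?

r to a grandoffspring = 1/4 (two parent–offspring links: r = (1/2)^2 = 1/4).
r to an offspring = 1/2 (one parent–offspring link: r = (1/2)^1 = 1/2).
r to a half first cousin = 1/16 (half first cousins share one grandparent — one path of length 4: r = (1/2)^4 = 1/16).
Summing one r·B term per recipient: 3·0.25·0.132 + 1·0.5·0.293 + 1·0.0625·0.355 = 0.2676875.

0.2676875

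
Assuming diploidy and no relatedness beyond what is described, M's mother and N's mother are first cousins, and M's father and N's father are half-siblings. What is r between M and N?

0.09375

Relatedness sums over independent paths through distinct common ancestors.
M and N are related in two ways: second cousins through their mothers (r = 1/32) and half first cousins through their fathers (r = 1/16).
r = 1/32 + 1/16 = 3/32 = 0.09375.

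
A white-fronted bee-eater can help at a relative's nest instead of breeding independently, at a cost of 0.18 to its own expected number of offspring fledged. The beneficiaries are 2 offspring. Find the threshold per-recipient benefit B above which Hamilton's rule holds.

r to an offspring = 1/2 (one parent–offspring link: r = (1/2)^1 = 1/2).
Hamilton's rule with n recipients of equal r: n·r·B > C, so B > C/(n·r) = 0.18/(2·0.5) = 0.18.

0.18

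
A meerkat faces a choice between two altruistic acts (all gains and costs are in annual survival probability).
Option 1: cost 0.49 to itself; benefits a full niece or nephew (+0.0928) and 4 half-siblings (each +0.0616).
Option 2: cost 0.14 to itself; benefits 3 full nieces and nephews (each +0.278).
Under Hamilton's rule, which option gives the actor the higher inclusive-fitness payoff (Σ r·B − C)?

Option 1: r to a full niece or nephew = 0.25.
Option 1: r to a half-sibling = 0.25.
Option 1: Σ r·B − C = (1·0.25·0.0928 + 4·0.25·0.0616) − 0.49 = -0.4052.
Option 2: r to a full niece or nephew = 0.25.
Option 2: Σ r·B − C = (3·0.25·0.278) − 0.14 = 0.0685.
Option 2 has the higher net inclusive-fitness payoff.

Option 2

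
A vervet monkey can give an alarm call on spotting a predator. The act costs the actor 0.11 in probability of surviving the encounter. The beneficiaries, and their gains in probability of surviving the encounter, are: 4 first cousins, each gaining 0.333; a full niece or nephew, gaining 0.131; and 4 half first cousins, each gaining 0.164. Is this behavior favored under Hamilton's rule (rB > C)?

Yes

Hamilton's rule: the trait is favored when the sum of r·B over every recipient exceeds the actor's cost C.
r to a first cousin = 1/8 (first cousins share one grandparent pair — two paths of length 4: r = 2·(1/2)^4 = 1/8).
r to a full niece or nephew = 1/4 (full aunt/uncle↔niece/nephew: two paths of length 3 through the shared grandparent pair: r = 2·(1/2)^3 = 1/4).
r to a half first cousin = 1/16 (half first cousins share one grandparent — one path of length 4: r = (1/2)^4 = 1/16).
Summing one r·B term per recipient: 4·0.125·0.333 + 1·0.25·0.131 + 4·0.0625·0.164 = 0.24025.
0.24025 > 0.11: the indirect benefit exceeds the cost.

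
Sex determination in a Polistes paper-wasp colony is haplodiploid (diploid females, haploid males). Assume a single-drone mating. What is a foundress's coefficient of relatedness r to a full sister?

0.75

Haplodiploid full sisters inherit their father's entire haploid genome identically (contributing 1/2) and on average half of their mother's contribution (1/2 · 1/2 = 1/4); r = 1/2 + 1/4 = 3/4.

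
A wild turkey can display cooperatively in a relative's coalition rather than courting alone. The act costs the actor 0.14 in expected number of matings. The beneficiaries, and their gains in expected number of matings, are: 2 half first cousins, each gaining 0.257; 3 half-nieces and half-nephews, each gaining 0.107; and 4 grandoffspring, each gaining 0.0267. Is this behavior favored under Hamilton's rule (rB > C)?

Hamilton's rule: the trait is favored when the sum of r·B over every recipient exceeds the actor's cost C.
r to a half first cousin = 1/16 (half first cousins share one grandparent — one path of length 4: r = (1/2)^4 = 1/16).
r to a half-niece or half-nephew = 1/8 (half-aunt/uncle↔niece/nephew: one path of length 3: r = (1/2)^3 = 1/8).
r to a grandoffspring = 1/4 (two parent–offspring links: r = (1/2)^2 = 1/4).
Summing one r·B term per recipient: 2·0.0625·0.257 + 3·0.125·0.107 + 4·0.25·0.0267 = 0.09895.
0.09895 < 0.14: the indirect benefit is less than the cost.

No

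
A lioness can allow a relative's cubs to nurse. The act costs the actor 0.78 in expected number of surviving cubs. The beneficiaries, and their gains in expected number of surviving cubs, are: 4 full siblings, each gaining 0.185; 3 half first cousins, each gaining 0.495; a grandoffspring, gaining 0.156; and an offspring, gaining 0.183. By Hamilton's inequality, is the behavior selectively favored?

No

Hamilton's rule: the trait is favored when the sum of r·B over every recipient exceeds the actor's cost C.
r to a full sibling = 1/2 (full sibs share both parents — two paths of length 2: r = 2·(1/2)^2 = 1/2).
r to a half first cousin = 1/16 (half first cousins share one grandparent — one path of length 4: r = (1/2)^4 = 1/16).
r to a grandoffspring = 0.25 (two parent–offspring links: r = (1/2)^2 = 1/4).
r to an offspring = 0.5 (one parent–offspring link: r = (1/2)^1 = 1/2).
Summing one r·B term per recipient: 4·0.5·0.185 + 3·0.0625·0.495 + 1·0.25·0.156 + 1·0.5·0.183 = 0.5933125.
0.5933125 < 0.78: the indirect benefit is less than the cost.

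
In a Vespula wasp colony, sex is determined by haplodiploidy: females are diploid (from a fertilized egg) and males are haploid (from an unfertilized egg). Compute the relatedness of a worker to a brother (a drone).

0.25

Her haploid brother carries none of their father's genes and a random half of their mother's genome; that half matches the maternal half of her own genome with probability 1/2: r = 1/2 · 1/2 = 1/4.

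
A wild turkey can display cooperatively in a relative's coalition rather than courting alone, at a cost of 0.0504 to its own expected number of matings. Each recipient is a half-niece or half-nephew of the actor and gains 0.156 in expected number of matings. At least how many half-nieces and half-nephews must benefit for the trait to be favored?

r to a half-niece or half-nephew = 1/8 (half-aunt/uncle↔niece/nephew: one path of length 3: r = (1/2)^3 = 1/8).
Hamilton's rule: n·r·B > C  ⇒  n > C/(r·B) = 0.0504/(0.125·0.156) = 2.585.
The smallest integer exceeding 2.585 is 3.

3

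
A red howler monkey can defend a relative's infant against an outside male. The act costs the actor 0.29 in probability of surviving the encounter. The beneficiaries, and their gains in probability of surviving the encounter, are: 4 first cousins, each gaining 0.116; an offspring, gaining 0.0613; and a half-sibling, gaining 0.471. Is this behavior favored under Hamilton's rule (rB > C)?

No

Hamilton's rule: the trait is favored when the sum of r·B over every recipient exceeds the actor's cost C.
r to a first cousin = 1/8 (first cousins share one grandparent pair — two paths of length 4: r = 2·(1/2)^4 = 1/8).
r to an offspring = 0.5 (one parent–offspring link: r = (1/2)^1 = 1/2).
r to a half-sibling = 0.25 (half-sibs share one parent — one path of length 2: r = (1/2)^2 = 1/4).
Summing one r·B term per recipient: 4·0.125·0.116 + 1·0.5·0.0613 + 1·0.25·0.471 = 0.2064.
0.2064 < 0.29: the indirect benefit is less than the cost.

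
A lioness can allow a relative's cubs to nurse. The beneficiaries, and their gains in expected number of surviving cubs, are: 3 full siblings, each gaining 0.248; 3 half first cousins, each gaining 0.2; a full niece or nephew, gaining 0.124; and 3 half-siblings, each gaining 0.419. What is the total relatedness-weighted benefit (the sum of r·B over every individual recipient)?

r to a full sibling = 0.5 (full sibs share both parents — two paths of length 2: r = 2·(1/2)^2 = 1/2).
r to a half first cousin = 0.0625 (half first cousins share one grandparent — one path of length 4: r = (1/2)^4 = 1/16).
r to a full niece or nephew = 0.25 (full aunt/uncle↔niece/nephew: two paths of length 3 through the shared grandparent pair: r = 2·(1/2)^3 = 1/4).
r to a half-sibling = 0.25 (half-sibs share one parent — one path of length 2: r = (1/2)^2 = 1/4).
Summing one r·B term per recipient: 3·0.5·0.248 + 3·0.0625·0.2 + 1·0.25·0.124 + 3·0.25·0.419 = 0.75475.

0.75475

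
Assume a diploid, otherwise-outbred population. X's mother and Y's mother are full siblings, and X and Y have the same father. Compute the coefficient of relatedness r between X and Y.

0.375

Wright's path rule: contributions from independent ancestry routes add.
X and Y are related in two ways: first cousins through their mothers (r = 1/8) and half-sibs through their shared father (r = 1/4).
r = 1/8 + 1/4 = 0.375.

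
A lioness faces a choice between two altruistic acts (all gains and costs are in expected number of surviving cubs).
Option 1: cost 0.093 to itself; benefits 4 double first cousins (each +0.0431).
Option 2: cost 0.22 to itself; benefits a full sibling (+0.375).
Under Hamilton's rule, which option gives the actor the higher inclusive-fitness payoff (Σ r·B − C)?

Option 2

Option 1: r to a double first cousin = 0.25.
Option 1: Σ r·B − C = (4·0.25·0.0431) − 0.093 = -0.0499.
Option 2: r to a full sibling = 0.5.
Option 2: Σ r·B − C = (1·0.5·0.375) − 0.22 = -0.0325.
Option 2 has the higher net inclusive-fitness payoff.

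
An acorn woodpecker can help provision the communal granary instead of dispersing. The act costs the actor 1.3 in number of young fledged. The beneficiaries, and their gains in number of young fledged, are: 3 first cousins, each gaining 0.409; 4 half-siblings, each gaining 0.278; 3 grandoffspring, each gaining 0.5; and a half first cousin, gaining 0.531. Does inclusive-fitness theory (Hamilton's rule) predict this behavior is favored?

Hamilton's rule: the trait is favored when the sum of r·B over every recipient exceeds the actor's cost C.
r to a first cousin = 0.125 (first cousins share one grandparent pair — two paths of length 4: r = 2·(1/2)^4 = 1/8).
r to a half-sibling = 0.25 (half-sibs share one parent — one path of length 2: r = (1/2)^2 = 1/4).
r to a grandoffspring = 1/4 (two parent–offspring links: r = (1/2)^2 = 1/4).
r to a half first cousin = 0.0625 (half first cousins share one grandparent — one path of length 4: r = (1/2)^4 = 1/16).
Summing one r·B term per recipient: 3·0.125·0.409 + 4·0.25·0.278 + 3·0.25·0.5 + 1·0.0625·0.531 = 0.8395625.
0.8395625 < 1.3: the indirect benefit is less than the cost.

No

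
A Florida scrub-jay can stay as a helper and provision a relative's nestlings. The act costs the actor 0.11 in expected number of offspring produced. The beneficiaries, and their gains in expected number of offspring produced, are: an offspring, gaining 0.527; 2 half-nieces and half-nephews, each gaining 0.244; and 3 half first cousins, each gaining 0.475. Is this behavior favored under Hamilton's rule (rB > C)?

Yes

Hamilton's rule: the trait is favored when the sum of r·B over every recipient exceeds the actor's cost C.
r to an offspring = 0.5 (one parent–offspring link: r = (1/2)^1 = 1/2).
r to a half-niece or half-nephew = 0.125 (half-aunt/uncle↔niece/nephew: one path of length 3: r = (1/2)^3 = 1/8).
r to a half first cousin = 0.0625 (half first cousins share one grandparent — one path of length 4: r = (1/2)^4 = 1/16).
Summing one r·B term per recipient: 1·0.5·0.527 + 2·0.125·0.244 + 3·0.0625·0.475 = 0.4135625.
0.4135625 > 0.11: the indirect benefit exceeds the cost.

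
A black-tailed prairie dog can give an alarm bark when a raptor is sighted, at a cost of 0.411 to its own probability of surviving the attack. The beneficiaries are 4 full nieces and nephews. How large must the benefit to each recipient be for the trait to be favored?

0.411

r to a full niece or nephew = 1/4 (full aunt/uncle↔niece/nephew: two paths of length 3 through the shared grandparent pair: r = 2·(1/2)^3 = 1/4).
Hamilton's rule with n recipients of equal r: n·r·B > C, so B > C/(n·r) = 0.411/(4·0.25) = 0.411.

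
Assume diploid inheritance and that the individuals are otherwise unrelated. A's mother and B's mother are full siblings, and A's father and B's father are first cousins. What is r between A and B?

Relatedness sums over independent paths through distinct common ancestors.
A and B are related in two ways: first cousins through their mothers (r = 1/8) and second cousins through their fathers (r = 1/32).
r = 1/8 + 1/32 = 5/32 = 0.15625.

0.15625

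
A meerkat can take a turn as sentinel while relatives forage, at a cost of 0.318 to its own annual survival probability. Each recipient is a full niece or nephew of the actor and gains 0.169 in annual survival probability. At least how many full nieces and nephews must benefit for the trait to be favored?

r to a full niece or nephew = 1/4 (full aunt/uncle↔niece/nephew: two paths of length 3 through the shared grandparent pair: r = 2·(1/2)^3 = 1/4).
Hamilton's rule: n·r·B > C  ⇒  n > C/(r·B) = 0.318/(0.25·0.169) = 7.527.
The smallest integer exceeding 7.527 is 8.

8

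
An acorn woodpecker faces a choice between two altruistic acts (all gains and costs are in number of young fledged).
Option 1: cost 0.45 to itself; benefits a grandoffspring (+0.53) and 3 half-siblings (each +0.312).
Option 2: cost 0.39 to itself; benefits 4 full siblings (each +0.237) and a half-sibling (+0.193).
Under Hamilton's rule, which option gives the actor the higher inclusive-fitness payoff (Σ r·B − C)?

Option 1: r to a grandoffspring = 0.25.
Option 1: r to a half-sibling = 0.25.
Option 1: Σ r·B − C = (1·0.25·0.53 + 3·0.25·0.312) − 0.45 = -0.0835.
Option 2: r to a full sibling = 0.5.
Option 2: r to a half-sibling = 0.25.
Option 2: Σ r·B − C = (4·0.5·0.237 + 1·0.25·0.193) − 0.39 = 0.13225.
Option 2 has the higher net inclusive-fitness payoff.

Option 2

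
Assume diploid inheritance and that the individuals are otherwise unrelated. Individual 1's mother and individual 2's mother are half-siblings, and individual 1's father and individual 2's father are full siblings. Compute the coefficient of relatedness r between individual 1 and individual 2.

0.1875

Independent pedigree routes through distinct common ancestors add.
Individual 1 and individual 2 are related in two ways: half first cousins through their mothers (r = 1/16) and first cousins through their fathers (r = 1/8).
r = 1/16 + 1/8 = 0.1875.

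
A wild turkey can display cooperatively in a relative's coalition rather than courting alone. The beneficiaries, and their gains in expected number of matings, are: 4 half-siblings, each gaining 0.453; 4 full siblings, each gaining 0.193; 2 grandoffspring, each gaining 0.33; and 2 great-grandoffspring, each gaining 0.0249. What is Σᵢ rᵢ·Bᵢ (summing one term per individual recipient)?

1.010225

r to a half-sibling = 0.25 (half-sibs share one parent — one path of length 2: r = (1/2)^2 = 1/4).
r to a full sibling = 1/2 (full sibs share both parents — two paths of length 2: r = 2·(1/2)^2 = 1/2).
r to a grandoffspring = 1/4 (two parent–offspring links: r = (1/2)^2 = 1/4).
r to a great-grandoffspring = 0.125 (three parent–offspring links: r = (1/2)^3 = 1/8).
Summing one r·B term per recipient: 4·0.25·0.453 + 4·0.5·0.193 + 2·0.25·0.33 + 2·0.125·0.0249 = 1.010225.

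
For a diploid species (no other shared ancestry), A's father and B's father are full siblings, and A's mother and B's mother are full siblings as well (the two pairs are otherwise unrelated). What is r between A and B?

Relatedness sums over independent paths through distinct common ancestors.
A and B are related in two ways: first cousins through their fathers (r = 1/8) and first cousins through their mothers (r = 1/8) — i.e. double first cousins.
r = 1/8 + 1/8 = 1/4 = 0.25.

0.25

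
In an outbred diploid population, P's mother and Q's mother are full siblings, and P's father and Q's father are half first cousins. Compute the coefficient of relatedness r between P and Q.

0.140625

With two independent routes of shared ancestry, r is the sum of the two contributions.
P and Q are related in two ways: first cousins through their mothers (r = 1/8) and half second cousins through their fathers (r = 1/64).
r = 1/8 + 1/64 = 9/64 = 0.140625.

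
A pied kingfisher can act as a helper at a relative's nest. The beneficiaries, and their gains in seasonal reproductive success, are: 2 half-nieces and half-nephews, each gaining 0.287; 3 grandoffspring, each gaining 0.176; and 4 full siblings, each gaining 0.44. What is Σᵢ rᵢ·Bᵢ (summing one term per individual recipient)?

1.08375

r to a half-niece or half-nephew = 0.125 (half-aunt/uncle↔niece/nephew: one path of length 3: r = (1/2)^3 = 1/8).
r to a grandoffspring = 1/4 (two parent–offspring links: r = (1/2)^2 = 1/4).
r to a full sibling = 1/2 (full sibs share both parents — two paths of length 2: r = 2·(1/2)^2 = 1/2).
Summing one r·B term per recipient: 2·0.125·0.287 + 3·0.25·0.176 + 4·0.5·0.44 = 1.08375.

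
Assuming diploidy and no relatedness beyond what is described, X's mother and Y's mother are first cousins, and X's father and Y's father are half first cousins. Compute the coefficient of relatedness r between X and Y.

Independent pedigree routes through distinct common ancestors add.
X and Y are related in two ways: second cousins through their mothers (r = 1/32) and half second cousins through their fathers (r = 1/64).
r = 1/32 + 1/64 = 3/64 = 0.046875.

0.046875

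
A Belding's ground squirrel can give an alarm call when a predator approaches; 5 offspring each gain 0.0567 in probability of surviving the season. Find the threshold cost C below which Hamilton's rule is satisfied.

0.14175

r to an offspring = 1/2 (one parent–offspring link: r = (1/2)^1 = 1/2).
Hamilton's rule: n·r·B > C, so the trait is favored while C < n·r·B = 5·0.5·0.0567 = 0.14175.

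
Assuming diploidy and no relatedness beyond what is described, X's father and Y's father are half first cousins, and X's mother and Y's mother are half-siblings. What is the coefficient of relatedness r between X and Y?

Independent pedigree routes through distinct common ancestors add.
X and Y are related in two ways: half second cousins through their fathers (r = 1/64) and half first cousins through their mothers (r = 1/16).
r = 1/64 + 1/16 = 5/64 = 0.078125.

0.078125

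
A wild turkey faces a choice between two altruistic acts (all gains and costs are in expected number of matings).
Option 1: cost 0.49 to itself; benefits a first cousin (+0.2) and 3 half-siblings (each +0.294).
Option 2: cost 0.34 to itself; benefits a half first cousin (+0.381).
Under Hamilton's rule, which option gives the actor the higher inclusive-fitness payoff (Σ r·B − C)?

Option 1: r to a first cousin = 0.125.
Option 1: r to a half-sibling = 0.25.
Option 1: Σ r·B − C = (1·0.125·0.2 + 3·0.25·0.294) − 0.49 = -0.2445.
Option 2: r to a half first cousin = 0.0625.
Option 2: Σ r·B − C = (1·0.0625·0.381) − 0.34 = -0.3161875.
Option 1 has the higher net inclusive-fitness payoff.

Option 1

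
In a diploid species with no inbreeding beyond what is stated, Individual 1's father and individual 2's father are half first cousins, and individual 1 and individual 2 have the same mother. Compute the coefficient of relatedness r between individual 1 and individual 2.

0.265625

Wright's path rule: contributions from independent ancestry routes add.
Individual 1 and individual 2 are related in two ways: half second cousins through their fathers (r = 1/64) and half-sibs through their shared mother (r = 1/4).
r = 1/64 + 1/4 = 17/64 = 0.265625.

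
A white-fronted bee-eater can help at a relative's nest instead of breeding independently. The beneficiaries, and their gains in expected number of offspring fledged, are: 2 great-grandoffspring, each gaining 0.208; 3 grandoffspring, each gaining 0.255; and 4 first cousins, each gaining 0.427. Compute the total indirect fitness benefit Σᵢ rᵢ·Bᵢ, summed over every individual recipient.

0.45675

r to a great-grandoffspring = 0.125 (three parent–offspring links: r = (1/2)^3 = 1/8).
r to a grandoffspring = 1/4 (two parent–offspring links: r = (1/2)^2 = 1/4).
r to a first cousin = 0.125 (first cousins share one grandparent pair — two paths of length 4: r = 2·(1/2)^4 = 1/8).
Summing one r·B term per recipient: 2·0.125·0.208 + 3·0.25·0.255 + 4·0.125·0.427 = 0.45675.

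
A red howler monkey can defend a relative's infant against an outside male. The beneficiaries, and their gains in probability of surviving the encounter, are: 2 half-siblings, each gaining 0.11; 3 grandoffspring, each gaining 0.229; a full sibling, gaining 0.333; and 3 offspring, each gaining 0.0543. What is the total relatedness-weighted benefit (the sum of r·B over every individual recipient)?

r to a half-sibling = 1/4 (half-sibs share one parent — one path of length 2: r = (1/2)^2 = 1/4).
r to a grandoffspring = 1/4 (two parent–offspring links: r = (1/2)^2 = 1/4).
r to a full sibling = 0.5 (full sibs share both parents — two paths of length 2: r = 2·(1/2)^2 = 1/2).
r to an offspring = 0.5 (one parent–offspring link: r = (1/2)^1 = 1/2).
Summing one r·B term per recipient: 2·0.25·0.11 + 3·0.25·0.229 + 1·0.5·0.333 + 3·0.5·0.0543 = 0.4747.

0.4747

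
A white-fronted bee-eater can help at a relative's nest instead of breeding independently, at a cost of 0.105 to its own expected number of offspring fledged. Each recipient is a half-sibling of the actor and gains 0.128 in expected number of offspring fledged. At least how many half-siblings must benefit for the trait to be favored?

4

r to a half-sibling = 0.25 (half-sibs share one parent — one path of length 2: r = (1/2)^2 = 1/4).
Hamilton's rule: n·r·B > C  ⇒  n > C/(r·B) = 0.105/(0.25·0.128) = 3.281.
The smallest integer exceeding 3.281 is 4.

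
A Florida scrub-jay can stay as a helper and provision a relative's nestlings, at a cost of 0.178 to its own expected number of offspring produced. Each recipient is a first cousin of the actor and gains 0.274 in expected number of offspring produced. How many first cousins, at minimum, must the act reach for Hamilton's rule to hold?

r to a first cousin = 0.125 (first cousins share one grandparent pair — two paths of length 4: r = 2·(1/2)^4 = 1/8).
Hamilton's rule: n·r·B > C  ⇒  n > C/(r·B) = 0.178/(0.125·0.274) = 5.197.
The smallest integer exceeding 5.197 is 6.

6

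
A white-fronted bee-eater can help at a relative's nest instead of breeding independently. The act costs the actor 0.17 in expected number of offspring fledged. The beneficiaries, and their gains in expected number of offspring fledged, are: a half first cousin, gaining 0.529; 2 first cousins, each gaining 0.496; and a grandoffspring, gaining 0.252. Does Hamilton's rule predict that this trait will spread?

Hamilton's rule: the trait is favored when the sum of r·B over every recipient exceeds the actor's cost C.
r to a half first cousin = 1/16 (half first cousins share one grandparent — one path of length 4: r = (1/2)^4 = 1/16).
r to a first cousin = 0.125 (first cousins share one grandparent pair — two paths of length 4: r = 2·(1/2)^4 = 1/8).
r to a grandoffspring = 1/4 (two parent–offspring links: r = (1/2)^2 = 1/4).
Summing one r·B term per recipient: 1·0.0625·0.529 + 2·0.125·0.496 + 1·0.25·0.252 = 0.2200625.
0.2200625 > 0.17: the indirect benefit exceeds the cost.

Yes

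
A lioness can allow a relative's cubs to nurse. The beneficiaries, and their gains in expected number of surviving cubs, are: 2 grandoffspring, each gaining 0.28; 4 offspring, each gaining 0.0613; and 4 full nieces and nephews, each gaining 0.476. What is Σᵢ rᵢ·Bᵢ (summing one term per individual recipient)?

r to a grandoffspring = 1/4 (two parent–offspring links: r = (1/2)^2 = 1/4).
r to an offspring = 0.5 (one parent–offspring link: r = (1/2)^1 = 1/2).
r to a full niece or nephew = 1/4 (full aunt/uncle↔niece/nephew: two paths of length 3 through the shared grandparent pair: r = 2·(1/2)^3 = 1/4).
Summing one r·B term per recipient: 2·0.25·0.28 + 4·0.5·0.0613 + 4·0.25·0.476 = 0.7386.

0.7386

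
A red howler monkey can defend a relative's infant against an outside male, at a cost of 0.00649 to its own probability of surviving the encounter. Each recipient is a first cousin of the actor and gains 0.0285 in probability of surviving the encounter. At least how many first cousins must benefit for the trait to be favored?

r to a first cousin = 1/8 (first cousins share one grandparent pair — two paths of length 4: r = 2·(1/2)^4 = 1/8).
Hamilton's rule: n·r·B > C  ⇒  n > C/(r·B) = 0.00649/(0.125·0.0285) = 1.822.
The smallest integer exceeding 1.822 is 2.

2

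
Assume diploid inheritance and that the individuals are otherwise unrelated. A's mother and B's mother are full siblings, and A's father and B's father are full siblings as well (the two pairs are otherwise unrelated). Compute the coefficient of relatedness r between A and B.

0.25

Wright's path rule: contributions from independent ancestry routes add.
A and B are related in two ways: first cousins through their mothers (r = 1/8) and first cousins through their fathers (r = 1/8) — i.e. double first cousins.
r = 1/8 + 1/8 = 0.25.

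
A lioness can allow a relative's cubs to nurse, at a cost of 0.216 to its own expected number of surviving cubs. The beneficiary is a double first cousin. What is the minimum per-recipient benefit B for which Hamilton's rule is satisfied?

r to a double first cousin = 0.25 (double first cousins share both grandparent pairs — four paths of length 4: r = 4·(1/2)^4 = 1/4).
Hamilton's rule with n recipients of equal r: n·r·B > C, so B > C/(n·r) = 0.216/(1·0.25) = 0.864.

0.864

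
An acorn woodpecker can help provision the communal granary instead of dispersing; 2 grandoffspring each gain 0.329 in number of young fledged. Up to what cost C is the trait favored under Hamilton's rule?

r to a grandoffspring = 0.25 (two parent–offspring links: r = (1/2)^2 = 1/4).
Hamilton's rule: n·r·B > C, so the trait is favored while C < n·r·B = 2·0.25·0.329 = 0.1645.

0.1645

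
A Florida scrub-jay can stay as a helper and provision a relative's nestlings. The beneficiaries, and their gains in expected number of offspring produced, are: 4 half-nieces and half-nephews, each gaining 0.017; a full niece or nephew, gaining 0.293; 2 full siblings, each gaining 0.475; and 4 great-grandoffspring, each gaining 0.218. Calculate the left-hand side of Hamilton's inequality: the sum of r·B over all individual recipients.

0.66575

r to a half-niece or half-nephew = 0.125 (half-aunt/uncle↔niece/nephew: one path of length 3: r = (1/2)^3 = 1/8).
r to a full niece or nephew = 0.25 (full aunt/uncle↔niece/nephew: two paths of length 3 through the shared grandparent pair: r = 2·(1/2)^3 = 1/4).
r to a full sibling = 1/2 (full sibs share both parents — two paths of length 2: r = 2·(1/2)^2 = 1/2).
r to a great-grandoffspring = 1/8 (three parent–offspring links: r = (1/2)^3 = 1/8).
Summing one r·B term per recipient: 4·0.125·0.017 + 1·0.25·0.293 + 2·0.5·0.475 + 4·0.125·0.218 = 0.66575.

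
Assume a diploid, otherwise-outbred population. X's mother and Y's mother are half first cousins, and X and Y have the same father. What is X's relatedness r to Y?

0.265625

Wright's path rule: contributions from independent ancestry routes add.
X and Y are related in two ways: half second cousins through their mothers (r = 1/64) and half-sibs through their shared father (r = 1/4).
r = 1/64 + 1/4 = 17/64 = 0.265625.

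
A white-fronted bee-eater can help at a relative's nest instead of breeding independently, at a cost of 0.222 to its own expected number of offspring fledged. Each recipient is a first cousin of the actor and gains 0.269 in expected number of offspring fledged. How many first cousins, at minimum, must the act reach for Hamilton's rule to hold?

r to a first cousin = 1/8 (first cousins share one grandparent pair — two paths of length 4: r = 2·(1/2)^4 = 1/8).
Hamilton's rule: n·r·B > C  ⇒  n > C/(r·B) = 0.222/(0.125·0.269) = 6.602.
The smallest integer exceeding 6.602 is 7.

7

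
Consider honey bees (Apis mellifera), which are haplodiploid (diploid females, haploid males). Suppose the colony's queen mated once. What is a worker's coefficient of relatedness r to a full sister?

Haplodiploid full sisters inherit their father's entire haploid genome identically (contributing 1/2) and on average half of their mother's contribution (1/2 · 1/2 = 1/4); r = 1/2 + 1/4 = 3/4.

0.75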